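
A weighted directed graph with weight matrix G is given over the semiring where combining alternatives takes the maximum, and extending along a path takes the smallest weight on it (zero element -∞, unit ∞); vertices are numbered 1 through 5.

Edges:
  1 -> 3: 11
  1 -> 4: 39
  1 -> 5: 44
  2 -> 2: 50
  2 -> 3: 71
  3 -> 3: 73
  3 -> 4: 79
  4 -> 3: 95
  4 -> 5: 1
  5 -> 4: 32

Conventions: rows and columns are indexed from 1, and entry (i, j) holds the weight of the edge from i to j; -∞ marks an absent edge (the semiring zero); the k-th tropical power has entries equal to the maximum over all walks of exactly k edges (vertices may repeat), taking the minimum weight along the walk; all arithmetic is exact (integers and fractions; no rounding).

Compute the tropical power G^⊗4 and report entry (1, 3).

G^⊗2:
  [-∞, -∞, 39, 32, 1]
  [-∞, 50, 71, 71, -∞]
  [-∞, -∞, 79, 73, 1]
  [-∞, -∞, 73, 79, -∞]
  [-∞, -∞, 32, -∞, 1]
G^⊗3:
  [-∞, -∞, 39, 39, 1]
  [-∞, 50, 71, 71, 1]
  [-∞, -∞, 73, 79, 1]
  [-∞, -∞, 79, 73, 1]
  [-∞, -∞, 32, 32, -∞]
G^⊗4:
  [-∞, -∞, 39, 39, 1]
  [-∞, 50, 71, 71, 1]
  [-∞, -∞, 79, 73, 1]
  [-∞, -∞, 73, 79, 1]
  [-∞, -∞, 32, 32, 1]
Key observation: the optimum is the walk 1->4->3->4->3, with weight 39 min 95 min 79 min 95 = 39.
Optimal value attained by: walk 1->4->3->4->3.
Answer: (G^⊗4)[1][3] = 39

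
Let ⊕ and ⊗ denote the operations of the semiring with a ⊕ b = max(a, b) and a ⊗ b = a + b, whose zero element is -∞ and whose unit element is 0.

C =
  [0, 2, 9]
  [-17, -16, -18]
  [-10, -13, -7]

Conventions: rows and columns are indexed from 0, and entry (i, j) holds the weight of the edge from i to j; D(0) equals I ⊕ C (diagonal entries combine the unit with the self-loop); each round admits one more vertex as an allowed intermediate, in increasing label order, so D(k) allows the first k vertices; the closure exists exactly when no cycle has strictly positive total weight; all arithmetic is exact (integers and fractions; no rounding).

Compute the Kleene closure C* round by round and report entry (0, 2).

D(0):
  [0, 2, 9]
  [-17, 0, -18]
  [-10, -13, 0]
D(1):
  [0, 2, 9]
  [-17, 0, -8]
  [-10, -8, 0]
D(2):
  [0, 2, 9]
  [-17, 0, -8]
  [-10, -8, 0]
D(3):
  [0, 2, 9]
  [-17, 0, -8]
  [-10, -8, 0]
Answer: C*[0][2] = 9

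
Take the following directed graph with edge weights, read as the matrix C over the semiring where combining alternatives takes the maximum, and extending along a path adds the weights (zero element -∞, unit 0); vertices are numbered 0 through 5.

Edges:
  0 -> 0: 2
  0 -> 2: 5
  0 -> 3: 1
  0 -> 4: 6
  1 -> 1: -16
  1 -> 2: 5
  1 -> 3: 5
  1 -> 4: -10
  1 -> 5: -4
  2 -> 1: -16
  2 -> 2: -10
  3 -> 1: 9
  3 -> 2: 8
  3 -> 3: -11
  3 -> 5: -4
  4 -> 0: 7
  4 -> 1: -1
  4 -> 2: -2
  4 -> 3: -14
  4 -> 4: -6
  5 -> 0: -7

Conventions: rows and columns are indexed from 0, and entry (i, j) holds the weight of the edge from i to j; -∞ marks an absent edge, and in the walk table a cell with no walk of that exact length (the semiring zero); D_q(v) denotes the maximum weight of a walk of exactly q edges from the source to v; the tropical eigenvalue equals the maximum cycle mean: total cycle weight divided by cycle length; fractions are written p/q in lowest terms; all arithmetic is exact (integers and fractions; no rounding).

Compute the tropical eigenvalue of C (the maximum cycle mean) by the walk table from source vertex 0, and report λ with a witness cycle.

q=0: [0, -∞, -∞, -∞, -∞, -∞]
q=1: [2, -∞, 5, 1, 6, -∞]
q=2: [13, 10, 9, 3, 8, -3]
q=3: [15, 12, 18, 15, 19, 6]
q=4: [26, 24, 23, 17, 21, 11]
q=5: [28, 26, 31, 29, 32, 20]
q=6: [39, 38, 37, 31, 34, 25]
Optimal cycle mean attained by: cycle 1->3->1, total 5 + 9, length 2.
Answer: λ = 7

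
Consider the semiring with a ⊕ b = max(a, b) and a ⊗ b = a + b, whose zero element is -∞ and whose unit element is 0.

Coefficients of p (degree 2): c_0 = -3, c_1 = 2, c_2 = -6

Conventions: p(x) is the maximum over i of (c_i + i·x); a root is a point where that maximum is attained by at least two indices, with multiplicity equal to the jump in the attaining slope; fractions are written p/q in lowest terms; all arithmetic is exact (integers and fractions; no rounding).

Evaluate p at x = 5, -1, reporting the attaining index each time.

p(5) = max(-3+0·5=-3, 2+1·5=7, -6+2·5=4) = 7 (attained by i=1)
p(-1) = max(-3+0·(-1)=-3, 2+1·(-1)=1, -6+2·(-1)=-8) = 1 (attained by i=1)
Answer: p(5) = 7; p(-1) = 1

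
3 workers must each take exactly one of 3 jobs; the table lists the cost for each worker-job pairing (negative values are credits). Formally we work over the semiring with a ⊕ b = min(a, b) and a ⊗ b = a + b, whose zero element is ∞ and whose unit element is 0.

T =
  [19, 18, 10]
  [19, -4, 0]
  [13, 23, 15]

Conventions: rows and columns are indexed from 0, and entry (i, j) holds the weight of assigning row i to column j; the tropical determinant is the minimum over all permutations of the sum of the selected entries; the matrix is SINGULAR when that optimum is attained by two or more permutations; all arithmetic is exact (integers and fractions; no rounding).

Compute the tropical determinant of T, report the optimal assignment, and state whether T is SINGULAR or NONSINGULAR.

σ = (0, 1, 2): 19 + (-4) + 15 = 30
σ = (0, 2, 1): 19 + 0 + 23 = 42
σ = (1, 0, 2): 18 + 19 + 15 = 52
σ = (1, 2, 0): 18 + 0 + 13 = 31
σ = (2, 0, 1): 10 + 19 + 23 = 52
σ = (2, 1, 0): 10 + (-4) + 13 = 19
Optimal value attained by: σ = (2, 1, 0).
Answer: det⊕(T) = 19; verdict: NONSINGULAR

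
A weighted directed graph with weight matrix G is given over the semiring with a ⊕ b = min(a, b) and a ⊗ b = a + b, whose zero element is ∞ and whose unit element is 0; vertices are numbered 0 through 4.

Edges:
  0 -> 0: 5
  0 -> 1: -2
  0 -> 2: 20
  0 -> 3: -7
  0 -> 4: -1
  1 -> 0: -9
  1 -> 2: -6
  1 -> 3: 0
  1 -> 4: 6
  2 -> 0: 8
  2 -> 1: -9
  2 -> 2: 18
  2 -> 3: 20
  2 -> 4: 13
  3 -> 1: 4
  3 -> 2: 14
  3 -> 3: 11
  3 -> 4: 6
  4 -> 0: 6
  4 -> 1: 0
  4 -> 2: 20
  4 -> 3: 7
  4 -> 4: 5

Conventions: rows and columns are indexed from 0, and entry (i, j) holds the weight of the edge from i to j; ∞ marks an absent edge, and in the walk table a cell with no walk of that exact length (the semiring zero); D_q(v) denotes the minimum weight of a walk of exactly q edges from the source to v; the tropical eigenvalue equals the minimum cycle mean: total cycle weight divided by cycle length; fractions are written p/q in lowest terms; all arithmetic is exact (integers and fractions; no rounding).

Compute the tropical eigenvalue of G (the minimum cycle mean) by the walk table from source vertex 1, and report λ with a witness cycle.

q=0: [∞, 0, ∞, ∞, ∞]
q=1: [-9, ∞, -6, 0, 6]
q=2: [-4, -15, 11, -16, -10]
q=3: [-24, -12, -21, -15, -10]
q=4: [-21, -30, -18, -31, -25]
q=5: [-39, -27, -36, -30, -25]
Optimal cycle mean attained by: cycle 1->2->1, total (-6) + (-9), length 2.
Answer: λ = -15/2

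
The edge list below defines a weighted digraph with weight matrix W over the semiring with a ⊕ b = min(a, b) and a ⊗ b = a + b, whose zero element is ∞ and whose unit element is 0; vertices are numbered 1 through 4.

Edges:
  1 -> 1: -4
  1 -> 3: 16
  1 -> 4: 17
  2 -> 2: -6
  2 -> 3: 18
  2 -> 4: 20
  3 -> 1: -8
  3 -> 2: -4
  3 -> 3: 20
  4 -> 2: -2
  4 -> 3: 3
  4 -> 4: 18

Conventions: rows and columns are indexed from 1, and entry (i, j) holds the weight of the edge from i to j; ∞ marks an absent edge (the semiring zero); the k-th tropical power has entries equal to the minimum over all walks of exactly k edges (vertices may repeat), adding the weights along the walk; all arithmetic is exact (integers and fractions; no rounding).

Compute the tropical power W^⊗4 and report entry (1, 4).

W^⊗2:
  [-8, 12, 12, 13]
  [10, -12, 12, 14]
  [-12, -10, 8, 9]
  [-5, -8, 16, 18]
W^⊗3:
  [-12, 6, 8, 9]
  [4, -18, 6, 8]
  [-16, -16, 4, 5]
  [-9, -14, 10, 12]
W^⊗4:
  [-16, 0, 4, 5]
  [-2, -24, 0, 2]
  [-20, -22, 0, 1]
  [-13, -20, 4, 6]
Key observation: the optimum is the walk 1->1->1->1->4, with weight (-4) + (-4) + (-4) + 17 = 5.
Optimal value attained by: walk 1->1->1->1->4.
Answer: (W^⊗4)[1][4] = 5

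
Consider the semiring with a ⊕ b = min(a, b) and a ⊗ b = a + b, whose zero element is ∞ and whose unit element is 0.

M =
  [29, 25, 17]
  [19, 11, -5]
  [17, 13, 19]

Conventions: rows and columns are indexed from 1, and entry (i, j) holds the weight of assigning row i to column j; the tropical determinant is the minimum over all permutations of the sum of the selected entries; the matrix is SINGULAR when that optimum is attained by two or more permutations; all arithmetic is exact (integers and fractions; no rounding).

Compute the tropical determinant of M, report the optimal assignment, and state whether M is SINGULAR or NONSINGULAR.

σ = (1, 2, 3): 29 + 11 + 19 = 59
σ = (1, 3, 2): 29 + (-5) + 13 = 37
σ = (2, 1, 3): 25 + 19 + 19 = 63
σ = (2, 3, 1): 25 + (-5) + 17 = 37
σ = (3, 1, 2): 17 + 19 + 13 = 49
σ = (3, 2, 1): 17 + 11 + 17 = 45
Optimal value attained by: σ = (1, 3, 2).
Answer: det⊕(M) = 37; verdict: SINGULAR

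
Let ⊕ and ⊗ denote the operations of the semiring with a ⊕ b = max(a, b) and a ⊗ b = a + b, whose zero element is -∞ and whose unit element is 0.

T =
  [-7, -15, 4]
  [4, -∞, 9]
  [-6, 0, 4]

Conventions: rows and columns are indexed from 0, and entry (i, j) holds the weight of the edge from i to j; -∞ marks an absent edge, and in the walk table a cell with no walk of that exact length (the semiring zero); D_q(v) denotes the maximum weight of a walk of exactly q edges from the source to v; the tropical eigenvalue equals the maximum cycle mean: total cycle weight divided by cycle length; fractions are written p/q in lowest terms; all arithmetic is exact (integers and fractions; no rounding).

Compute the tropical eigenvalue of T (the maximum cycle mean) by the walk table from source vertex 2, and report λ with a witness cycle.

q=0: [-∞, -∞, 0]
q=1: [-6, 0, 4]
q=2: [4, 4, 9]
q=3: [8, 9, 13]
Optimal cycle mean attained by: cycle 1->2->1, total 9 + 0, length 2.
Answer: λ = 9/2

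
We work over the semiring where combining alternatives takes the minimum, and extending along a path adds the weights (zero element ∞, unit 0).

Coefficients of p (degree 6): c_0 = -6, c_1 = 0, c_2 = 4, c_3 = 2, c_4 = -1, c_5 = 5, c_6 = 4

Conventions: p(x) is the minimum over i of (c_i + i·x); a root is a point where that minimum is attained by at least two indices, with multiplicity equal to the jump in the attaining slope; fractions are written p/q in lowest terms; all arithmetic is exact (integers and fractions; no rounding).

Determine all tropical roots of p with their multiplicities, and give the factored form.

hull edge (i=0, c=-6) to (i=4, c=-1): slope 5/4, span 4
hull edge (i=4, c=-1) to (i=6, c=4): slope 5/2, span 2
Factored form: p(x) = 4 ⊗ (x ⊕ (-5/2)) ⊗ (x ⊕ (-5/2)) ⊗ (x ⊕ (-5/4)) ⊗ (x ⊕ (-5/4)) ⊗ (x ⊕ (-5/4)) ⊗ (x ⊕ (-5/4))
Answer: roots = -5/2 (mult 2), -5/4 (mult 4)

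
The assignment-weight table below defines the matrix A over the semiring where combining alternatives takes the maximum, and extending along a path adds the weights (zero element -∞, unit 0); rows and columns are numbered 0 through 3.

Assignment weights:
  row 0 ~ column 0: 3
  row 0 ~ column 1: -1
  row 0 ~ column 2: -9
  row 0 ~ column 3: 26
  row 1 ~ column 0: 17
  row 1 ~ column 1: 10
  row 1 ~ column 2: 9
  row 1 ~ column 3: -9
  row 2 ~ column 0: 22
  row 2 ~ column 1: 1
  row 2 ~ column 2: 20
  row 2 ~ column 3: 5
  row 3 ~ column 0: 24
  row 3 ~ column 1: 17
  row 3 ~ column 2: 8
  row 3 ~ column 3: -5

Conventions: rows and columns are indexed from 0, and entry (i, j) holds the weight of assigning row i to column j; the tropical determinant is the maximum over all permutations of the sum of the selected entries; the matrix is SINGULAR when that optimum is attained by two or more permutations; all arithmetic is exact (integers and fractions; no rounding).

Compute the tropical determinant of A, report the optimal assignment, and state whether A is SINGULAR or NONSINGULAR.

σ = (0, 1, 2, 3): 3 + 10 + 20 + (-5) = 28
σ = (0, 1, 3, 2): 3 + 10 + 5 + 8 = 26
σ = (0, 2, 1, 3): 3 + 9 + 1 + (-5) = 8
σ = (0, 2, 3, 1): 3 + 9 + 5 + 17 = 34
σ = (0, 3, 1, 2): 3 + (-9) + 1 + 8 = 3
σ = (0, 3, 2, 1): 3 + (-9) + 20 + 17 = 31
σ = (1, 0, 2, 3): (-1) + 17 + 20 + (-5) = 31
σ = (1, 0, 3, 2): (-1) + 17 + 5 + 8 = 29
σ = (1, 2, 0, 3): (-1) + 9 + 22 + (-5) = 25
σ = (1, 2, 3, 0): (-1) + 9 + 5 + 24 = 37
σ = (1, 3, 0, 2): (-1) + (-9) + 22 + 8 = 20
σ = (1, 3, 2, 0): (-1) + (-9) + 20 + 24 = 34
σ = (2, 0, 1, 3): (-9) + 17 + 1 + (-5) = 4
σ = (2, 0, 3, 1): (-9) + 17 + 5 + 17 = 30
σ = (2, 1, 0, 3): (-9) + 10 + 22 + (-5) = 18
σ = (2, 1, 3, 0): (-9) + 10 + 5 + 24 = 30
σ = (2, 3, 0, 1): (-9) + (-9) + 22 + 17 = 21
σ = (2, 3, 1, 0): (-9) + (-9) + 1 + 24 = 7
σ = (3, 0, 1, 2): 26 + 17 + 1 + 8 = 52
σ = (3, 0, 2, 1): 26 + 17 + 20 + 17 = 80
σ = (3, 1, 0, 2): 26 + 10 + 22 + 8 = 66
σ = (3, 1, 2, 0): 26 + 10 + 20 + 24 = 80
σ = (3, 2, 0, 1): 26 + 9 + 22 + 17 = 74
σ = (3, 2, 1, 0): 26 + 9 + 1 + 24 = 60
Optimal value attained by: σ = (3, 0, 2, 1).
Answer: det⊕(A) = 80; verdict: SINGULAR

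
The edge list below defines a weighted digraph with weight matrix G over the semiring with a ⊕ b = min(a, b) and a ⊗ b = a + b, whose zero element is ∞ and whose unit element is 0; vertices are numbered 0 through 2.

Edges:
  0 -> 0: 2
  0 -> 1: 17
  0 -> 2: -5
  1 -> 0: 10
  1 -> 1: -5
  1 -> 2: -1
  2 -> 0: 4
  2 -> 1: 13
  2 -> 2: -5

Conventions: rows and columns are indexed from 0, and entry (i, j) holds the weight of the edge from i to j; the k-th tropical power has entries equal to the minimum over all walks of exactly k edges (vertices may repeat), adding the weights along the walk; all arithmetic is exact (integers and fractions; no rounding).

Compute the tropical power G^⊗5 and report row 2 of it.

G^⊗2:
  [-1, 8, -10]
  [3, -10, -6]
  [-1, 8, -10]
G^⊗3:
  [-6, 3, -15]
  [-2, -15, -11]
  [-6, 3, -15]
G^⊗4:
  [-11, -2, -20]
  [-7, -20, -16]
  [-11, -2, -20]
G^⊗5:
  [-16, -7, -25]
  [-12, -25, -21]
  [-16, -7, -25]
Answer: row 2 of G^⊗5 = [-16, -7, -25]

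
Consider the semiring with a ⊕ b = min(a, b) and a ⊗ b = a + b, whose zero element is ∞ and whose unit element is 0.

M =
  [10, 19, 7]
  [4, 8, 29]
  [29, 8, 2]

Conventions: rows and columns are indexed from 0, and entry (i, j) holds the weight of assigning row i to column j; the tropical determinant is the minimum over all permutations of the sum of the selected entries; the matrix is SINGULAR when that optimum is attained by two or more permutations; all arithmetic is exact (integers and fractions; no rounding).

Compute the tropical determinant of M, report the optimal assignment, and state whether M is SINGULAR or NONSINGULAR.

σ = (0, 1, 2): 10 + 8 + 2 = 20
σ = (0, 2, 1): 10 + 29 + 8 = 47
σ = (1, 0, 2): 19 + 4 + 2 = 25
σ = (1, 2, 0): 19 + 29 + 29 = 77
σ = (2, 0, 1): 7 + 4 + 8 = 19
σ = (2, 1, 0): 7 + 8 + 29 = 44
Optimal value attained by: σ = (2, 0, 1).
Answer: det⊕(M) = 19; verdict: NONSINGULAR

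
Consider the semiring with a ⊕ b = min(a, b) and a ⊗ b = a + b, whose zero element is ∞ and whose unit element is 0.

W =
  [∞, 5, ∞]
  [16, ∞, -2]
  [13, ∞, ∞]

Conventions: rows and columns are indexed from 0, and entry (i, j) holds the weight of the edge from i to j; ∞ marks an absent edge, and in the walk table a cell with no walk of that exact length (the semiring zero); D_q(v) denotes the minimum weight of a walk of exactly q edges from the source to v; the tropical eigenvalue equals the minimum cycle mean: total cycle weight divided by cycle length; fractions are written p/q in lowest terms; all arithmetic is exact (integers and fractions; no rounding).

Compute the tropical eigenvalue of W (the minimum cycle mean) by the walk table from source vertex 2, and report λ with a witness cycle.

q=0: [∞, ∞, 0]
q=1: [13, ∞, ∞]
q=2: [∞, 18, ∞]
q=3: [34, ∞, 16]
Optimal cycle mean attained by: cycle 0->1->2->0, total 5 + (-2) + 13, length 3.
Answer: λ = 16/3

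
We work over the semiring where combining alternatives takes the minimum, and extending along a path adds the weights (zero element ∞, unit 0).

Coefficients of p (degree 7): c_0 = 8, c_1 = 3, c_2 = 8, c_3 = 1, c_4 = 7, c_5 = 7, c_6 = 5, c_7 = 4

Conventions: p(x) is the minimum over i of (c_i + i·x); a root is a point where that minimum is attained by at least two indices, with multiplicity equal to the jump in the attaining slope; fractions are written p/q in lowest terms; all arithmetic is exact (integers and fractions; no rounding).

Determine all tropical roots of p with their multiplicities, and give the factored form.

hull edge (i=0, c=8) to (i=1, c=3): slope -5, span 1
hull edge (i=1, c=3) to (i=3, c=1): slope -1, span 2
hull edge (i=3, c=1) to (i=7, c=4): slope 3/4, span 4
Factored form: p(x) = 4 ⊗ (x ⊕ (-3/4)) ⊗ (x ⊕ (-3/4)) ⊗ (x ⊕ (-3/4)) ⊗ (x ⊕ (-3/4)) ⊗ (x ⊕ 1) ⊗ (x ⊕ 1) ⊗ (x ⊕ 5)
Answer: roots = -3/4 (mult 4), 1 (mult 2), 5 (mult 1)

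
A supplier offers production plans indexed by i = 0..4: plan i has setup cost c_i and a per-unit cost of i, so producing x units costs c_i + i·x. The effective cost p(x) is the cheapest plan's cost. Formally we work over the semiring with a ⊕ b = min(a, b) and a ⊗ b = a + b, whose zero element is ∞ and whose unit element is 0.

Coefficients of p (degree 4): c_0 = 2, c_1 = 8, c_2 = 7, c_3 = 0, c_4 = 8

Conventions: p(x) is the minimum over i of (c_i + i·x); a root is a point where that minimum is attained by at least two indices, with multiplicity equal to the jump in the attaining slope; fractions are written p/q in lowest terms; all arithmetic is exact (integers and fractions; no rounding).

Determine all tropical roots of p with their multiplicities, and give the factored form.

hull edge (i=0, c=2) to (i=3, c=0): slope -2/3, span 3
hull edge (i=3, c=0) to (i=4, c=8): slope 8, span 1
Factored form: p(x) = 8 ⊗ (x ⊕ (-8)) ⊗ (x ⊕ 2/3) ⊗ (x ⊕ 2/3) ⊗ (x ⊕ 2/3)
Answer: roots = -8 (mult 1), 2/3 (mult 3)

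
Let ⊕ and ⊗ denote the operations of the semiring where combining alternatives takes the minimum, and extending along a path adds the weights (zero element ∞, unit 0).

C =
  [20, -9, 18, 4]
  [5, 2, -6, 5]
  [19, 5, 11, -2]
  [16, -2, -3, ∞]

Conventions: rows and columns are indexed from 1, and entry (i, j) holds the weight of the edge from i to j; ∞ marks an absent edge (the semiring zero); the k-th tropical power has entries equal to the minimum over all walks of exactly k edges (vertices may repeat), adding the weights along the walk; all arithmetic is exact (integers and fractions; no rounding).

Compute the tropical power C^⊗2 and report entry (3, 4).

C^⊗2:
  [-4, -7, -15, -4]
  [7, -4, -4, -8]
  [10, -4, -5, 9]
  [3, 0, -8, -5]
Key observation: the optimum is the walk 3->3->4, with weight 11 + (-2) = 9.
Optimal value attained by: walk 3->3->4.
Answer: (C^⊗2)[3][4] = 9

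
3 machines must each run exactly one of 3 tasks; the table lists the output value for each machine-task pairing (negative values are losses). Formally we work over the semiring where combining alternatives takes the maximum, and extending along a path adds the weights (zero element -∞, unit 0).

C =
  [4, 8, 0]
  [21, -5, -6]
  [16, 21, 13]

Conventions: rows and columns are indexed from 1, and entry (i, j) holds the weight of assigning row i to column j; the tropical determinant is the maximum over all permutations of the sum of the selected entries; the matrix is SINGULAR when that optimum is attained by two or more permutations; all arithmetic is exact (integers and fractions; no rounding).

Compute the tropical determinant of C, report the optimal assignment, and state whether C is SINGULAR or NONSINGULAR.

σ = (1, 2, 3): 4 + (-5) + 13 = 12
σ = (1, 3, 2): 4 + (-6) + 21 = 19
σ = (2, 1, 3): 8 + 21 + 13 = 42
σ = (2, 3, 1): 8 + (-6) + 16 = 18
σ = (3, 1, 2): 0 + 21 + 21 = 42
σ = (3, 2, 1): 0 + (-5) + 16 = 11
Optimal value attained by: σ = (2, 1, 3).
Answer: det⊕(C) = 42; verdict: SINGULAR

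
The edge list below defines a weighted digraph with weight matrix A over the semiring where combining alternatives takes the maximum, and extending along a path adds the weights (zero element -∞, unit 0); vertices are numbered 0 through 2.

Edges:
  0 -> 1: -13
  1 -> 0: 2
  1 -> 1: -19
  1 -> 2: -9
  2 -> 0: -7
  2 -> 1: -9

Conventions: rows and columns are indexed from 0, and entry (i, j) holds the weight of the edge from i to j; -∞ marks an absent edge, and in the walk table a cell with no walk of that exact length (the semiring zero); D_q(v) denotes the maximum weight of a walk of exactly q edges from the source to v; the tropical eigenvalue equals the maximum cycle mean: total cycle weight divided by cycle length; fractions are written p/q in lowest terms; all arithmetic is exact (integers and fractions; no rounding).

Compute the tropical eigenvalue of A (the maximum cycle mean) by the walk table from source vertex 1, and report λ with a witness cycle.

q=0: [-∞, 0, -∞]
q=1: [2, -19, -9]
q=2: [-16, -11, -28]
q=3: [-9, -29, -20]
Optimal cycle mean attained by: cycle 0->1->0, total (-13) + 2, length 2.
Answer: λ = -11/2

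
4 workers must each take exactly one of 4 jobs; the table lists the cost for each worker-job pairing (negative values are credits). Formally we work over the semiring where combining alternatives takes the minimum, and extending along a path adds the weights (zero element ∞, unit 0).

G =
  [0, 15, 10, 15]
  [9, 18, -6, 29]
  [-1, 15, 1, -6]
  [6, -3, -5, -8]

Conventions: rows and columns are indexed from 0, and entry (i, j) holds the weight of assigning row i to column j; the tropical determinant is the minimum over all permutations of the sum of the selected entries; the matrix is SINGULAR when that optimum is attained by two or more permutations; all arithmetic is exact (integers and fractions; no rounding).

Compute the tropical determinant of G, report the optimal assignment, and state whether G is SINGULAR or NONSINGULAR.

σ = (0, 1, 2, 3): 0 + 18 + 1 + (-8) = 11
σ = (0, 1, 3, 2): 0 + 18 + (-6) + (-5) = 7
σ = (0, 2, 1, 3): 0 + (-6) + 15 + (-8) = 1
σ = (0, 2, 3, 1): 0 + (-6) + (-6) + (-3) = -15
σ = (0, 3, 1, 2): 0 + 29 + 15 + (-5) = 39
σ = (0, 3, 2, 1): 0 + 29 + 1 + (-3) = 27
σ = (1, 0, 2, 3): 15 + 9 + 1 + (-8) = 17
σ = (1, 0, 3, 2): 15 + 9 + (-6) + (-5) = 13
σ = (1, 2, 0, 3): 15 + (-6) + (-1) + (-8) = 0
σ = (1, 2, 3, 0): 15 + (-6) + (-6) + 6 = 9
σ = (1, 3, 0, 2): 15 + 29 + (-1) + (-5) = 38
σ = (1, 3, 2, 0): 15 + 29 + 1 + 6 = 51
σ = (2, 0, 1, 3): 10 + 9 + 15 + (-8) = 26
σ = (2, 0, 3, 1): 10 + 9 + (-6) + (-3) = 10
σ = (2, 1, 0, 3): 10 + 18 + (-1) + (-8) = 19
σ = (2, 1, 3, 0): 10 + 18 + (-6) + 6 = 28
σ = (2, 3, 0, 1): 10 + 29 + (-1) + (-3) = 35
σ = (2, 3, 1, 0): 10 + 29 + 15 + 6 = 60
σ = (3, 0, 1, 2): 15 + 9 + 15 + (-5) = 34
σ = (3, 0, 2, 1): 15 + 9 + 1 + (-3) = 22
σ = (3, 1, 0, 2): 15 + 18 + (-1) + (-5) = 27
σ = (3, 1, 2, 0): 15 + 18 + 1 + 6 = 40
σ = (3, 2, 0, 1): 15 + (-6) + (-1) + (-3) = 5
σ = (3, 2, 1, 0): 15 + (-6) + 15 + 6 = 30
Optimal value attained by: σ = (0, 2, 3, 1).
Answer: det⊕(G) = -15; verdict: NONSINGULAR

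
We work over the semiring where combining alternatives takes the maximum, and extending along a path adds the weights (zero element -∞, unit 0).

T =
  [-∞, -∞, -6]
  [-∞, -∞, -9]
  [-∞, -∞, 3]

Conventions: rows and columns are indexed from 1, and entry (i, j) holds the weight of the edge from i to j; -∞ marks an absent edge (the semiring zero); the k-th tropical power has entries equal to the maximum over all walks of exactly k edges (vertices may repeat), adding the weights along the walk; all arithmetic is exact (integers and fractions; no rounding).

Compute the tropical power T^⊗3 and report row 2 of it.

T^⊗2:
  [-∞, -∞, -3]
  [-∞, -∞, -6]
  [-∞, -∞, 6]
T^⊗3:
  [-∞, -∞, 0]
  [-∞, -∞, -3]
  [-∞, -∞, 9]
Answer: row 2 of T^⊗3 = [-∞, -∞, -3]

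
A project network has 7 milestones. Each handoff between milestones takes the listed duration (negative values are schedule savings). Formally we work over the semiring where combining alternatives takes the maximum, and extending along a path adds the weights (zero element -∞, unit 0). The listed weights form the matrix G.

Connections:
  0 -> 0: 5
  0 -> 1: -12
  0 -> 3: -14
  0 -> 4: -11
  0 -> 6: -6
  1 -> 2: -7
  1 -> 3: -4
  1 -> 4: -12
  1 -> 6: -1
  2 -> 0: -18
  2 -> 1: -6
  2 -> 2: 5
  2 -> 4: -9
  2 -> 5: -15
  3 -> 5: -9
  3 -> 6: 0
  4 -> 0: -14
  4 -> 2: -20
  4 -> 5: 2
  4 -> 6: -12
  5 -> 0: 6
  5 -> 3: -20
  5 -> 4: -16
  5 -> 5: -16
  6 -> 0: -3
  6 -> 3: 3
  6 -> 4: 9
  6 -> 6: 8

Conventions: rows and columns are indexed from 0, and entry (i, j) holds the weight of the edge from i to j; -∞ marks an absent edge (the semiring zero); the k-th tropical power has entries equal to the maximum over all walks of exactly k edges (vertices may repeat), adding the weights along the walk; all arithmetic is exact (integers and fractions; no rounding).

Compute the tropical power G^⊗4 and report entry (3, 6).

G^⊗2:
  [10, -7, -19, -3, 3, -9, 2]
  [-4, -13, -2, 2, 8, -10, 7]
  [-9, -1, 10, -10, -4, -7, -7]
  [-3, -∞, -∞, 3, 9, -25, 8]
  [8, -26, -15, -9, -3, -14, -4]
  [11, -6, -36, -8, -5, -14, 0]
  [5, -15, -11, 11, 17, 11, 16]
G^⊗3:
  [15, -2, -14, 5, 11, 5, 10]
  [4, -8, 3, 10, 16, 10, 15]
  [-1, 4, 15, -4, 2, -2, 1]
  [5, -15, -11, 11, 17, 11, 16]
  [13, -4, -10, -1, 5, -1, 4]
  [16, -1, -13, 3, 9, -3, 8]
  [17, -7, -3, 19, 25, 19, 24]
G^⊗4:
  [20, 3, -9, 13, 19, 13, 18]
  [16, -3, 8, 18, 24, 18, 23]
  [4, 9, 20, 4, 10, 4, 9]
  [17, -7, -3, 19, 25, 19, 24]
  [18, 1, -5, 7, 13, 7, 12]
  [21, 4, -8, 11, 17, 11, 16]
  [25, 5, 5, 27, 33, 27, 32]
Key observation: the optimum is the walk 3->6->6->6->6, with weight 0 + 8 + 8 + 8 = 24.
Optimal value attained by: walk 3->6->6->6->6.
Answer: (G^⊗4)[3][6] = 24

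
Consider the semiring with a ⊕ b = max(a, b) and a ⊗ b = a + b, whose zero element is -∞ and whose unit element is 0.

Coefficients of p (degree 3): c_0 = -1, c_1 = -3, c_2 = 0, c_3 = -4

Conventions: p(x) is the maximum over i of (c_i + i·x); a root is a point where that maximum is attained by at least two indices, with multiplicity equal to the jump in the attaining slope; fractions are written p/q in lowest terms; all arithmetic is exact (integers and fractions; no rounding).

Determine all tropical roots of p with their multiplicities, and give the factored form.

hull edge (i=0, c=-1) to (i=2, c=0): slope 1/2, span 2
hull edge (i=2, c=0) to (i=3, c=-4): slope -4, span 1
Factored form: p(x) = -4 ⊗ (x ⊕ (-1/2)) ⊗ (x ⊕ (-1/2)) ⊗ (x ⊕ 4)
Answer: roots = -1/2 (mult 2), 4 (mult 1)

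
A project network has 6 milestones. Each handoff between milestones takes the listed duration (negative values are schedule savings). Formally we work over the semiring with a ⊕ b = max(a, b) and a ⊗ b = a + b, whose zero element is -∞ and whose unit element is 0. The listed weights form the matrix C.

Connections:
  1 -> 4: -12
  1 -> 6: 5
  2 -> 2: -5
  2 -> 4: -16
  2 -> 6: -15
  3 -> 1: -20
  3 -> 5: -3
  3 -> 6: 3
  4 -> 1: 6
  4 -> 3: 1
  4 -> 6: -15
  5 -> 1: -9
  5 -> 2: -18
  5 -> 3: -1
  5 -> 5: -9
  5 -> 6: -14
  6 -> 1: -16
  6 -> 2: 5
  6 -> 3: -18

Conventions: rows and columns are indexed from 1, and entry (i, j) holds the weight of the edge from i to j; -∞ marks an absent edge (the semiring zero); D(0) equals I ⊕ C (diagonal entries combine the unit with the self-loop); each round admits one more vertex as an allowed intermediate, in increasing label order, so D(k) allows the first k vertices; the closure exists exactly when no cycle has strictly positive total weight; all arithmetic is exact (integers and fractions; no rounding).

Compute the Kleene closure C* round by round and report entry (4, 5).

D(0):
  [0, -∞, -∞, -12, -∞, 5]
  [-∞, 0, -∞, -16, -∞, -15]
  [-20, -∞, 0, -∞, -3, 3]
  [6, -∞, 1, 0, -∞, -15]
  [-9, -18, -1, -∞, 0, -14]
  [-16, 5, -18, -∞, -∞, 0]
D(1):
  [0, -∞, -∞, -12, -∞, 5]
  [-∞, 0, -∞, -16, -∞, -15]
  [-20, -∞, 0, -32, -3, 3]
  [6, -∞, 1, 0, -∞, 11]
  [-9, -18, -1, -21, 0, -4]
  [-16, 5, -18, -28, -∞, 0]
D(2):
  [0, -∞, -∞, -12, -∞, 5]
  [-∞, 0, -∞, -16, -∞, -15]
  [-20, -∞, 0, -32, -3, 3]
  [6, -∞, 1, 0, -∞, 11]
  [-9, -18, -1, -21, 0, -4]
  [-16, 5, -18, -11, -∞, 0]
D(3):
  [0, -∞, -∞, -12, -∞, 5]
  [-∞, 0, -∞, -16, -∞, -15]
  [-20, -∞, 0, -32, -3, 3]
  [6, -∞, 1, 0, -2, 11]
  [-9, -18, -1, -21, 0, 2]
  [-16, 5, -18, -11, -21, 0]
D(4):
  [0, -∞, -11, -12, -14, 5]
  [-10, 0, -15, -16, -18, -5]
  [-20, -∞, 0, -32, -3, 3]
  [6, -∞, 1, 0, -2, 11]
  [-9, -18, -1, -21, 0, 2]
  [-5, 5, -10, -11, -13, 0]
D(5):
  [0, -32, -11, -12, -14, 5]
  [-10, 0, -15, -16, -18, -5]
  [-12, -21, 0, -24, -3, 3]
  [6, -20, 1, 0, -2, 11]
  [-9, -18, -1, -21, 0, 2]
  [-5, 5, -10, -11, -13, 0]
D(6):
  [0, 10, -5, -6, -8, 5]
  [-10, 0, -15, -16, -18, -5]
  [-2, 8, 0, -8, -3, 3]
  [6, 16, 1, 0, -2, 11]
  [-3, 7, -1, -9, 0, 2]
  [-5, 5, -10, -11, -13, 0]
Answer: C*[4][5] = -2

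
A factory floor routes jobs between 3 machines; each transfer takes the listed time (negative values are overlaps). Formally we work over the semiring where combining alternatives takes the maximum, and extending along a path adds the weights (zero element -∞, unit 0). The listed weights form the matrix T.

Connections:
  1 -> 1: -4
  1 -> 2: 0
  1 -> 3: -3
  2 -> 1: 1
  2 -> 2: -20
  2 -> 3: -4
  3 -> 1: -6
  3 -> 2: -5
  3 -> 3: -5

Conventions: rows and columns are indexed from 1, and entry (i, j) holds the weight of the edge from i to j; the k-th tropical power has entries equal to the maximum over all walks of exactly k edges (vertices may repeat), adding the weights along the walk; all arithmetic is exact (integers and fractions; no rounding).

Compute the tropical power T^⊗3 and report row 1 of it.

T^⊗2:
  [1, -4, -4]
  [-3, 1, -2]
  [-4, -6, -9]
T^⊗3:
  [-3, 1, -2]
  [2, -3, -3]
  [-5, -4, -7]
Answer: row 1 of T^⊗3 = [-3, 1, -2]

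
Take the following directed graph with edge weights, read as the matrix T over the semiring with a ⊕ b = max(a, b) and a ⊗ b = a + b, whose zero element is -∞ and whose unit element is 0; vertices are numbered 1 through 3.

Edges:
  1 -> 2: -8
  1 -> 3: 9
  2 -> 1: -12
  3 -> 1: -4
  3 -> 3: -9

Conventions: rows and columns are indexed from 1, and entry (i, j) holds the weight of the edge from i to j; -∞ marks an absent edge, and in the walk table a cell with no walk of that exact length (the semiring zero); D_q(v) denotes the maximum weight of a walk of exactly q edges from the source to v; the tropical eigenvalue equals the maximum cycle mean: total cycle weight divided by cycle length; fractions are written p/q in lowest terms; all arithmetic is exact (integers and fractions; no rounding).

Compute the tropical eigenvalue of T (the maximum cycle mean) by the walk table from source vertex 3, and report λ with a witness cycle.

q=0: [-∞, -∞, 0]
q=1: [-4, -∞, -9]
q=2: [-13, -12, 5]
q=3: [1, -21, -4]
Optimal cycle mean attained by: cycle 1->3->1, total 9 + (-4), length 2.
Answer: λ = 5/2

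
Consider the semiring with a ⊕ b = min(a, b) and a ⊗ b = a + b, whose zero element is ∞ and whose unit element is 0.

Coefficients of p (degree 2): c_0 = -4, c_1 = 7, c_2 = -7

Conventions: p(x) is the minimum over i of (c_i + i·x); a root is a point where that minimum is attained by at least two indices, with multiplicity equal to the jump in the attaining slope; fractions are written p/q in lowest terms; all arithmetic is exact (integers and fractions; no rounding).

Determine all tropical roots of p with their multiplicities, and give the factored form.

hull edge (i=0, c=-4) to (i=2, c=-7): slope -3/2, span 2
Factored form: p(x) = -7 ⊗ (x ⊕ 3/2) ⊗ (x ⊕ 3/2)
Answer: roots = 3/2 (mult 2)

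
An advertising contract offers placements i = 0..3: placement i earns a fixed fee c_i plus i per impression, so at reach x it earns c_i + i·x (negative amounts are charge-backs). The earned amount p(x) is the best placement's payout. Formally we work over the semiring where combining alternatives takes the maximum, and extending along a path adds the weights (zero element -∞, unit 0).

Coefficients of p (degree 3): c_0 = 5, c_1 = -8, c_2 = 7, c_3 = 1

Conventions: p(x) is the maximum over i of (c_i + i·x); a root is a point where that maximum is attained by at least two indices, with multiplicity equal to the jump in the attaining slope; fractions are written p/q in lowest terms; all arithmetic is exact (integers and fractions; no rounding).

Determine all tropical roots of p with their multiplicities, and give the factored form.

hull edge (i=0, c=5) to (i=2, c=7): slope 1, span 2
hull edge (i=2, c=7) to (i=3, c=1): slope -6, span 1
Factored form: p(x) = 1 ⊗ (x ⊕ (-1)) ⊗ (x ⊕ (-1)) ⊗ (x ⊕ 6)
Answer: roots = -1 (mult 2), 6 (mult 1)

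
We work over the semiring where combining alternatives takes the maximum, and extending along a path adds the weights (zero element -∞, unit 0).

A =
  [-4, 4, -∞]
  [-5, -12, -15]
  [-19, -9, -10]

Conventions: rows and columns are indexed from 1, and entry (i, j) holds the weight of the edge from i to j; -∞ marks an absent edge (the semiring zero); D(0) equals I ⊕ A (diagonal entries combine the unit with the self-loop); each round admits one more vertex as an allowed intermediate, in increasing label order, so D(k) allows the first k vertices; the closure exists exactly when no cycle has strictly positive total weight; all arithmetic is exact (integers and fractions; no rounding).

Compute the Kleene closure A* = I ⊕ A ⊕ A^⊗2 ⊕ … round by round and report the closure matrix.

D(0):
  [0, 4, -∞]
  [-5, 0, -15]
  [-19, -9, 0]
D(1):
  [0, 4, -∞]
  [-5, 0, -15]
  [-19, -9, 0]
D(2):
  [0, 4, -11]
  [-5, 0, -15]
  [-14, -9, 0]
D(3):
  [0, 4, -11]
  [-5, 0, -15]
  [-14, -9, 0]
Answer: A* = [[0, 4, -11], [-5, 0, -15], [-14, -9, 0]]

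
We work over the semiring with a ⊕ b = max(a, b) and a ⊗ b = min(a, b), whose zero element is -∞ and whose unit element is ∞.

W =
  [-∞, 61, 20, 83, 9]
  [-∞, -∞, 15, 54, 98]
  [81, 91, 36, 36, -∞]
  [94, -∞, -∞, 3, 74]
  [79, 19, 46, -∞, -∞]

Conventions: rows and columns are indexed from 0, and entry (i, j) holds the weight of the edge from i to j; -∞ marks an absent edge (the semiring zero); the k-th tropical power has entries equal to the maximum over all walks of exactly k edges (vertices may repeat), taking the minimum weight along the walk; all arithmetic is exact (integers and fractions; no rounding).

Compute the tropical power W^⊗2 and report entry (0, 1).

W^⊗2:
  [83, 20, 20, 54, 74]
  [79, 19, 46, 15, 54]
  [36, 61, 36, 81, 91]
  [74, 61, 46, 83, 9]
  [46, 61, 36, 79, 19]
Key observation: the optimum is the walk 0->2->1, with weight 20 min 91 = 20.
Optimal value attained by: walk 0->2->1.
Answer: (W^⊗2)[0][1] = 20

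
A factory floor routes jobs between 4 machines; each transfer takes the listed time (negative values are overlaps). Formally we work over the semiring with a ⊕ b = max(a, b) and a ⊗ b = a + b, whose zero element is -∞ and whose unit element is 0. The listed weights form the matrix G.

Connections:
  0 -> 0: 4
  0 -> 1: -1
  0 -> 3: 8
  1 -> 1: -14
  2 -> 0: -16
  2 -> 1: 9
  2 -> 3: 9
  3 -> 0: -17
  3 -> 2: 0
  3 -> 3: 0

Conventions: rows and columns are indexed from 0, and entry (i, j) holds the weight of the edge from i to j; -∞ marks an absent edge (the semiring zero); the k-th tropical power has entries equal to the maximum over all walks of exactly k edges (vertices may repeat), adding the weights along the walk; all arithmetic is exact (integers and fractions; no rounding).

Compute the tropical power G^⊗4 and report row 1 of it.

G^⊗2:
  [8, 3, 8, 12]
  [-∞, -28, -∞, -∞]
  [-8, -5, 9, 9]
  [-13, 9, 0, 9]
G^⊗3:
  [12, 17, 12, 17]
  [-∞, -42, -∞, -∞]
  [-4, 18, 9, 18]
  [-8, 9, 9, 9]
G^⊗4:
  [16, 21, 17, 21]
  [-∞, -56, -∞, -∞]
  [1, 18, 18, 18]
  [-4, 18, 9, 18]
Answer: row 1 of G^⊗4 = [-∞, -56, -∞, -∞]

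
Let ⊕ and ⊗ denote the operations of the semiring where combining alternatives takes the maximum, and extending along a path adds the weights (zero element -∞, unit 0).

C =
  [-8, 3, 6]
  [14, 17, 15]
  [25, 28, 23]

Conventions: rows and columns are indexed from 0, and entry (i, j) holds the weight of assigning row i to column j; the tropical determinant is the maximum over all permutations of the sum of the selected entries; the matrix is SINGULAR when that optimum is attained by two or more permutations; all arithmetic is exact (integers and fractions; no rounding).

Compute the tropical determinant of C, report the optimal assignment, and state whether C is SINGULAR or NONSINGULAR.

σ = (0, 1, 2): (-8) + 17 + 23 = 32
σ = (0, 2, 1): (-8) + 15 + 28 = 35
σ = (1, 0, 2): 3 + 14 + 23 = 40
σ = (1, 2, 0): 3 + 15 + 25 = 43
σ = (2, 0, 1): 6 + 14 + 28 = 48
σ = (2, 1, 0): 6 + 17 + 25 = 48
Optimal value attained by: σ = (2, 0, 1).
Answer: det⊕(C) = 48; verdict: SINGULAR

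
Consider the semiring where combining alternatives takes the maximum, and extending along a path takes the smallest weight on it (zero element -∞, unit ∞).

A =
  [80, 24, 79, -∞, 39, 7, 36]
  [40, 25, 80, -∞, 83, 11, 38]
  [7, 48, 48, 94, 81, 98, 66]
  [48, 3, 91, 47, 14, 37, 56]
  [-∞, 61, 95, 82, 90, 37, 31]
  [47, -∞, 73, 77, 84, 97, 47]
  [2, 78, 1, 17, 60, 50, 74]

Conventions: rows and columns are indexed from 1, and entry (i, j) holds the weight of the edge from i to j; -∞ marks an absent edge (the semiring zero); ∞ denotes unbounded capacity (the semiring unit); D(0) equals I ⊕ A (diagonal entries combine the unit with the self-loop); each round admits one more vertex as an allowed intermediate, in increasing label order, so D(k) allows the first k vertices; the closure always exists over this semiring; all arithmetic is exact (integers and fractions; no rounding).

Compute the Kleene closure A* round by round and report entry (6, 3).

D(0):
  [∞, 24, 79, -∞, 39, 7, 36]
  [40, ∞, 80, -∞, 83, 11, 38]
  [7, 48, ∞, 94, 81, 98, 66]
  [48, 3, 91, ∞, 14, 37, 56]
  [-∞, 61, 95, 82, ∞, 37, 31]
  [47, -∞, 73, 77, 84, ∞, 47]
  [2, 78, 1, 17, 60, 50, ∞]
D(1):
  [∞, 24, 79, -∞, 39, 7, 36]
  [40, ∞, 80, -∞, 83, 11, 38]
  [7, 48, ∞, 94, 81, 98, 66]
  [48, 24, 91, ∞, 39, 37, 56]
  [-∞, 61, 95, 82, ∞, 37, 31]
  [47, 24, 73, 77, 84, ∞, 47]
  [2, 78, 2, 17, 60, 50, ∞]
D(2):
  [∞, 24, 79, -∞, 39, 11, 36]
  [40, ∞, 80, -∞, 83, 11, 38]
  [40, 48, ∞, 94, 81, 98, 66]
  [48, 24, 91, ∞, 39, 37, 56]
  [40, 61, 95, 82, ∞, 37, 38]
  [47, 24, 73, 77, 84, ∞, 47]
  [40, 78, 78, 17, 78, 50, ∞]
D(3):
  [∞, 48, 79, 79, 79, 79, 66]
  [40, ∞, 80, 80, 83, 80, 66]
  [40, 48, ∞, 94, 81, 98, 66]
  [48, 48, 91, ∞, 81, 91, 66]
  [40, 61, 95, 94, ∞, 95, 66]
  [47, 48, 73, 77, 84, ∞, 66]
  [40, 78, 78, 78, 78, 78, ∞]
D(4):
  [∞, 48, 79, 79, 79, 79, 66]
  [48, ∞, 80, 80, 83, 80, 66]
  [48, 48, ∞, 94, 81, 98, 66]
  [48, 48, 91, ∞, 81, 91, 66]
  [48, 61, 95, 94, ∞, 95, 66]
  [48, 48, 77, 77, 84, ∞, 66]
  [48, 78, 78, 78, 78, 78, ∞]
D(5):
  [∞, 61, 79, 79, 79, 79, 66]
  [48, ∞, 83, 83, 83, 83, 66]
  [48, 61, ∞, 94, 81, 98, 66]
  [48, 61, 91, ∞, 81, 91, 66]
  [48, 61, 95, 94, ∞, 95, 66]
  [48, 61, 84, 84, 84, ∞, 66]
  [48, 78, 78, 78, 78, 78, ∞]
D(6):
  [∞, 61, 79, 79, 79, 79, 66]
  [48, ∞, 83, 83, 83, 83, 66]
  [48, 61, ∞, 94, 84, 98, 66]
  [48, 61, 91, ∞, 84, 91, 66]
  [48, 61, 95, 94, ∞, 95, 66]
  [48, 61, 84, 84, 84, ∞, 66]
  [48, 78, 78, 78, 78, 78, ∞]
D(7):
  [∞, 66, 79, 79, 79, 79, 66]
  [48, ∞, 83, 83, 83, 83, 66]
  [48, 66, ∞, 94, 84, 98, 66]
  [48, 66, 91, ∞, 84, 91, 66]
  [48, 66, 95, 94, ∞, 95, 66]
  [48, 66, 84, 84, 84, ∞, 66]
  [48, 78, 78, 78, 78, 78, ∞]
Answer: A*[6][3] = 84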